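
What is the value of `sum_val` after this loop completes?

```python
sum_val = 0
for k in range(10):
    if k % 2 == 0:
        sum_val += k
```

Sum of even numbers 0 to 9
`sum_val` takes the values: 0 → 2 → 6 → 12 → 20

Answer: 20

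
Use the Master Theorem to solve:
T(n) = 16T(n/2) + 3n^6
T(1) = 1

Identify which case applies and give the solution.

a=16, b=2, f(n)=3n^6. log_2(16) = 4. Since c=6 > 4 and the regularity condition holds (16(n/2)^6 = (16/2^6)n^6 with 16/2^6 < 1), Case 3 applies: T(n) = Θ(f(n)) = O(n^6).

Answer: O(n^6) - Case 3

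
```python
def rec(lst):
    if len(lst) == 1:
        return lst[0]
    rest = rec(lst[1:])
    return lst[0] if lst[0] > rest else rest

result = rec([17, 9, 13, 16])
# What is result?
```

Recursive max over [17, 9, 13, 16] = 17

Answer: 17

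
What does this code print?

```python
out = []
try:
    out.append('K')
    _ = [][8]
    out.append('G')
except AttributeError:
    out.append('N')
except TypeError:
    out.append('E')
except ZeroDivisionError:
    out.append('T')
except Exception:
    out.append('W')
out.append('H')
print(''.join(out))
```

Execution trace: 'K' (try body) → 'W' (except Exception) → 'H' (after the try/except). Output: KWH

Answer: KWH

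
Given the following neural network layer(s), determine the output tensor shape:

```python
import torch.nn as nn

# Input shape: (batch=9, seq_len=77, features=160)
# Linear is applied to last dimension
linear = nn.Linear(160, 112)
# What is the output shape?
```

Input: (9, 77, 160) -> Output: (9, 77, 112)

Answer: (9, 77, 112)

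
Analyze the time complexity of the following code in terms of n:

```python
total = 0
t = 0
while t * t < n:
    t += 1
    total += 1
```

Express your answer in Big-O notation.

Each loop level contributes: √n. Multiplying the contributions gives O(√n).

Answer: O(√n)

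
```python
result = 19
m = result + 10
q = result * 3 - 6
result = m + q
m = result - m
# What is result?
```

Trace:
`result = 19` → result = 19
`m = result + 10` → m = 29
`q = result * 3 - 6` → q = 51
`result = m + q` → result = 80
`m = result - m` → m = 51
So result = 80

Answer: 80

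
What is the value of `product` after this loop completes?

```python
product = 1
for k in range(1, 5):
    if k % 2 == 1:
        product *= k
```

Product of odd numbers 1 to 4
`product` takes the values: 1 → 3

Answer: 3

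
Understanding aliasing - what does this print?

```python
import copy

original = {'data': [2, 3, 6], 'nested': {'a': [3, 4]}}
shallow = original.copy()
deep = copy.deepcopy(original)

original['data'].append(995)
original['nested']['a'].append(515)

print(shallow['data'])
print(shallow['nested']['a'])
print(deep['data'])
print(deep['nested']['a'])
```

Key concept: comparing shallow vs deep copy.
Step by step:
`original = {'data': [2, 3, 6], 'nested': {'a': [3, 4]}}` → original = {'data': [2, 3, 6], 'nested': {'a': [3, 4]}}
`shallow = original.copy()` → shallow = {'data': [2, 3, 6], 'nested': {'a': [3, 4]}}
`deep = copy.deepcopy(original)` → deep = {'data': [2, 3, 6], 'nested': {'a': [3, 4]}}
`original['data'].append(995)` → original = {'data': [2, 3, 6, 995], 'nested': {'a': [3, 4]}}; shallow = {'data': [2, 3, 6, 995], 'nested': {'a': [3, 4]}}
`original['nested']['a'].append(515)` → original = {'data': [2, 3, 6, 995], 'nested': {'a': [3, 4, 515]}}; shallow = {'data': [2, 3, 6, 995], 'nested': {'a': [3, 4, 515]}}
`print(shallow['data'])` → prints [2, 3, 6, 995]
`print(shallow['nested']['a'])` → prints [3, 4, 515]
`print(deep['data'])` → prints [2, 3, 6]
`print(deep['nested']['a'])` → prints [3, 4]

Answer:
[2, 3, 6, 995]
[3, 4, 515]
[2, 3, 6]
[3, 4]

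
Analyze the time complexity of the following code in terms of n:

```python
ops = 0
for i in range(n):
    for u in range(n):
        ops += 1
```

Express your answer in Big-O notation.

Each loop level contributes: n × n. Multiplying the contributions gives O(n^2).

Answer: O(n^2)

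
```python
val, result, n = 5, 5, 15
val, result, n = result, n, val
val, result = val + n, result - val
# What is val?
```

Trace:
`val, result, n = 5, 5, 15` → val = 5; result = 5; n = 15
`val, result, n = result, n, val` → val = 5; result = 15; n = 5
`val, result = val + n, result - val` → val = 10; result = 10
So val = 10

Answer: 10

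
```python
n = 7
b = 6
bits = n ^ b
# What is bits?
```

Trace:
`n = 7` → n = 7
`b = 6` → b = 6
`bits = n ^ b` → bits = 1
So bits = 1

Answer: 1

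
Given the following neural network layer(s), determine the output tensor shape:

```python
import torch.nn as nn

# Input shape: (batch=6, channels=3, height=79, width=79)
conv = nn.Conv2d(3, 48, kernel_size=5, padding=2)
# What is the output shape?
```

Input: (6, 3, 79, 79) -> Output: (6, 48, 79, 79)

Answer: (6, 48, 79, 79)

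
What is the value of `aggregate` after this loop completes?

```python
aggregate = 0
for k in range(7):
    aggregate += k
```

Sum of 0 to 6 = 21
`aggregate` takes the values: 0 → 1 → 3 → 6 → 10 → 15 → 21

Answer: 21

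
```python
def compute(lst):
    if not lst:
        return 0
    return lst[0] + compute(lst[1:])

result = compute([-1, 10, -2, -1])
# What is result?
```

(-1) + 10 + (-2) + (-1) + 0 = 6

Answer: 6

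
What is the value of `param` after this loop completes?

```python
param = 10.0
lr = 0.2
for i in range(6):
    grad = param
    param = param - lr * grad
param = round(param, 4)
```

Gradient descent: w = 10.0 * (1 - 0.2)^6
`param` takes the values: 10.0 → 8.0 → 6.4 → 5.12 → 4.096 → 3.2768 → 2.62144 → 2.6214

Answer: 2.6214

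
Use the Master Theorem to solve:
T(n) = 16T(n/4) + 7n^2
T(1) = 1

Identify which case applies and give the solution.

a=16, b=4, f(n)=7n^2. log_4(16) = 2. Since c=2 = 2, Case 2 applies: T(n) = Θ(n^log_b(a) · log n) = O(n^2 log n).

Answer: O(n^2 log n) - Case 2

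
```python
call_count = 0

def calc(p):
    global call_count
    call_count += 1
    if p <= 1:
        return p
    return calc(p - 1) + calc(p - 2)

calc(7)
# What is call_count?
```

Calls(p) = 1 + Calls(p-1) + Calls(p-2); Calls(0)=Calls(1)=1. For p=7 this gives 41.

Answer: 41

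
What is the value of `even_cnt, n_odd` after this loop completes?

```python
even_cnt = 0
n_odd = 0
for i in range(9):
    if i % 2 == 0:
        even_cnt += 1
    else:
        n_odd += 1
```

Count evens and odds in range(9)
`even_cnt, n_odd` takes the values: (0, 0) → (1, 0) → (1, 1) → (2, 1) → (2, 2) → (3, 2) → (3, 3) → (4, 3) → (4, 4) → (5, 4)

Answer: 5, 4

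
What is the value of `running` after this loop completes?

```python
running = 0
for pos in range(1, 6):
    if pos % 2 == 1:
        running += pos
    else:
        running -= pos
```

Add odd, subtract even
`running` takes the values: 0 → 1 → -1 → 2 → -2 → 3

Answer: 3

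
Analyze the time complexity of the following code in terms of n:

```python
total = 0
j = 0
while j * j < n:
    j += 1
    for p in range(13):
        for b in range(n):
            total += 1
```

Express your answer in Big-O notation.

Each loop level contributes: √n × 1 × n. Multiplying the contributions gives O(n√n).

Answer: O(n√n)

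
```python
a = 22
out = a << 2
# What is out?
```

Trace:
`a = 22` → a = 22
`out = a << 2` → out = 88
So out = 88

Answer: 88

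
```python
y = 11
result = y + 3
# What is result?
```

Trace:
`y = 11` → y = 11
`result = y + 3` → result = 14
So result = 14

Answer: 14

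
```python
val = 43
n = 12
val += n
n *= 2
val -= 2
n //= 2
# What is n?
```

Trace:
`val = 43` → val = 43
`n = 12` → n = 12
`val += n` → val = 55
`n *= 2` → n = 24
`val -= 2` → val = 53
`n //= 2` → n = 12
So n = 12

Answer: 12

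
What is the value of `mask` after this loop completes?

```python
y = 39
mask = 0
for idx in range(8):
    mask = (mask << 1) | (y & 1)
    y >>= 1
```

Reverse lowest 8 bits of 39
`mask` takes the values: 0 → 1 → 3 → 7 → 14 → 28 → 57 → 114 → 228

Answer: 228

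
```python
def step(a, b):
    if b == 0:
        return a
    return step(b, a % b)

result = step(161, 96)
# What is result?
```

step(161, 96) -> step(96, 65) -> step(65, 31) -> step(31, 3) -> step(3, 1) -> step(1, 0) -> 1

Answer: 1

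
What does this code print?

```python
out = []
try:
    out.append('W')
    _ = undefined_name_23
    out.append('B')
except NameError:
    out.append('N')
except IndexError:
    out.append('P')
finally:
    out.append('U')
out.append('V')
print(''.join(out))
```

Execution trace: 'W' (try body) → 'N' (except NameError) → 'U' (finally) → 'V' (after the try/except). Output: WNUV

Answer: WNUV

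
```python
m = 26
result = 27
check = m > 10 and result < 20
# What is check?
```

Trace:
`m = 26` → m = 26
`result = 27` → result = 27
`check = m > 10 and result < 20` → check = False
So check = False

Answer: False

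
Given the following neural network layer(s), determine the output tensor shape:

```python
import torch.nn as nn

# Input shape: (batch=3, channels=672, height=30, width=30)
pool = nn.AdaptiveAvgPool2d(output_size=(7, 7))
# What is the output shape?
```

Input: (3, 672, 30, 30) -> Output: (3, 672, 7, 7)

Answer: (3, 672, 7, 7)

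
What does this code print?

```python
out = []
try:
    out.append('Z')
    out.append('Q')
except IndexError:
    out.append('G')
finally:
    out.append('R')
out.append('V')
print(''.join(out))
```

Execution trace: 'Z' (try body) → 'Q' (try body, no exception) → 'R' (finally) → 'V' (after the try/except). Output: ZQRV

Answer: ZQRV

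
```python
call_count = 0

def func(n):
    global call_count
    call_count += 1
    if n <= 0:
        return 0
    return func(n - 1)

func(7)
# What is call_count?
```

Linear recursion stepping by 1: 8 calls from n=7 down to ≤0.

Answer: 8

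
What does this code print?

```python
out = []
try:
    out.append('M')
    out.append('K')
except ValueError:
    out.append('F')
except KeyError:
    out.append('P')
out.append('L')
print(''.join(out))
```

Execution trace: 'M' (try body) → 'K' (try body, no exception) → 'L' (after the try/except). Output: MKL

Answer: MKL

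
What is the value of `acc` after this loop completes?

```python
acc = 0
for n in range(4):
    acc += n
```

Sum of 0 to 3 = 6
`acc` takes the values: 0 → 1 → 3 → 6

Answer: 6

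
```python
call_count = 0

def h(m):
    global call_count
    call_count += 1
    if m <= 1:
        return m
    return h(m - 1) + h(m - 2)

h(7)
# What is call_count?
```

Calls(m) = 1 + Calls(m-1) + Calls(m-2); Calls(0)=Calls(1)=1. For m=7 this gives 41.

Answer: 41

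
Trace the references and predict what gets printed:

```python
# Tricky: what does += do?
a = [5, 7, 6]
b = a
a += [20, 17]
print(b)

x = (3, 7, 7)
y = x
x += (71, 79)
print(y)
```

Key concept: += behavior differs for mutable vs immutable.
Step by step:
`a = [5, 7, 6]` → a = [5, 7, 6]
`b = a` → b = [5, 7, 6] (same object as a)
`a += [20, 17]` → a = [5, 7, 6, 20, 17] (same object as b); b = [5, 7, 6, 20, 17] (same object as a)
`print(b)` → prints [5, 7, 6, 20, 17]
`x = (3, 7, 7)` → x = (3, 7, 7)
`y = x` → y = (3, 7, 7)
`x += (71, 79)` → x = (3, 7, 7, 71, 79)
`print(y)` → prints (3, 7, 7)

Answer:
[5, 7, 6, 20, 17]
(3, 7, 7)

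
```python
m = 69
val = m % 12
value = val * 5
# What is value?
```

Trace:
`m = 69` → m = 69
`val = m % 12` → val = 9
`value = val * 5` → value = 45
So value = 45

Answer: 45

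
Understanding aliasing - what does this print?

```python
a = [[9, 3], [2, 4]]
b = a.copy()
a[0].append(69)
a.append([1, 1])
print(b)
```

Key concept: shallow copy with nested lists.
Step by step:
`a = [[9, 3], [2, 4]]` → a = [[9, 3], [2, 4]]
`b = a.copy()` → b = [[9, 3], [2, 4]]
`a[0].append(69)` → a = [[9, 3, 69], [2, 4]]; b = [[9, 3, 69], [2, 4]]
`a.append([1, 1])` → a = [[9, 3, 69], [2, 4], [1, 1]]
`print(b)` → prints [[9, 3, 69], [2, 4]]

Answer: [[9, 3, 69], [2, 4]]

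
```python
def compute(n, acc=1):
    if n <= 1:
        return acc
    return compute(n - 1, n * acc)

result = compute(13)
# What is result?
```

Accumulator trace (n, acc): (13, 1) -> (12, 13) -> (11, 156) -> (10, 1716) -> (9, 17160) -> (8, 154440) -> (7, 1235520) -> (6, 8648640) -> (5, 51891840) -> (4, 259459200) -> (3, 1037836800) -> (2, 3113510400) -> (1, 6227020800) -> return 6227020800

Answer: 6227020800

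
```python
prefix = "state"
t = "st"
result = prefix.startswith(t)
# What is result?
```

Trace:
`prefix = "state"` → prefix = 'state'
`t = "st"` → t = 'st'
`result = prefix.startswith(t)` → result = True
So result = True

Answer: True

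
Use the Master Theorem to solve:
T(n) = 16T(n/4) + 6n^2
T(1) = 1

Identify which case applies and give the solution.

a=16, b=4, f(n)=6n^2. log_4(16) = 2. Since c=2 = 2, Case 2 applies: T(n) = Θ(n^log_b(a) · log n) = O(n^2 log n).

Answer: O(n^2 log n) - Case 2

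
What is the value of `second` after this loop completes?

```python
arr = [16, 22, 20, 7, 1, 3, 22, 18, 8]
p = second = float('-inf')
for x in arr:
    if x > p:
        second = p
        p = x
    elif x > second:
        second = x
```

Second largest (with repeats) in [16, 22, 20, 7, 1, 3, 22, 18, 8]
`second` takes the values: -inf → 16 → 20 → 22

Answer: 22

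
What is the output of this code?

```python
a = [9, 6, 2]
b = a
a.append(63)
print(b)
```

Key concept: basic list aliasing.
Step by step:
`a = [9, 6, 2]` → a = [9, 6, 2]
`b = a` → b = [9, 6, 2] (same object as a)
`a.append(63)` → a = [9, 6, 2, 63] (same object as b); b = [9, 6, 2, 63] (same object as a)
`print(b)` → prints [9, 6, 2, 63]

Answer: [9, 6, 2, 63]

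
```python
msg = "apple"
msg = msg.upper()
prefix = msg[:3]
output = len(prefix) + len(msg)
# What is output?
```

Trace:
`msg = "apple"` → msg = 'apple'
`msg = msg.upper()` → msg = 'APPLE'
`prefix = msg[:3]` → prefix = 'APP'
`output = len(prefix) + len(msg)` → output = 8
So output = 8

Answer: 8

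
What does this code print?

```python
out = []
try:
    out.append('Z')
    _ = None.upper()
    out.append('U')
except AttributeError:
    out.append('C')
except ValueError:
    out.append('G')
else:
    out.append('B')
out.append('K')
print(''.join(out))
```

Execution trace: 'Z' (try body) → 'C' (except AttributeError) → 'K' (after the try/except). Output: ZCK

Answer: ZCK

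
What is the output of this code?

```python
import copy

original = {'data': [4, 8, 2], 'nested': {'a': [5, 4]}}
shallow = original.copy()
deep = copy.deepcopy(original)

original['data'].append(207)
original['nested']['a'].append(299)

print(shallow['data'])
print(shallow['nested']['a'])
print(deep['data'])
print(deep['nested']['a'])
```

Key concept: comparing shallow vs deep copy.
Step by step:
`original = {'data': [4, 8, 2], 'nested': {'a': [5, 4]}}` → original = {'data': [4, 8, 2], 'nested': {'a': [5, 4]}}
`shallow = original.copy()` → shallow = {'data': [4, 8, 2], 'nested': {'a': [5, 4]}}
`deep = copy.deepcopy(original)` → deep = {'data': [4, 8, 2], 'nested': {'a': [5, 4]}}
`original['data'].append(207)` → original = {'data': [4, 8, 2, 207], 'nested': {'a': [5, 4]}}; shallow = {'data': [4, 8, 2, 207], 'nested': {'a': [5, 4]}}
`original['nested']['a'].append(299)` → original = {'data': [4, 8, 2, 207], 'nested': {'a': [5, 4, 299]}}; shallow = {'data': [4, 8, 2, 207], 'nested': {'a': [5, 4, 299]}}
`print(shallow['data'])` → prints [4, 8, 2, 207]
`print(shallow['nested']['a'])` → prints [5, 4, 299]
`print(deep['data'])` → prints [4, 8, 2]
`print(deep['nested']['a'])` → prints [5, 4]

Answer:
[4, 8, 2, 207]
[5, 4, 299]
[4, 8, 2]
[5, 4]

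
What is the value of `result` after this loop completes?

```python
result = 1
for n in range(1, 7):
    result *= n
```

6! = 720
`result` takes the values: 1 → 2 → 6 → 24 → 120 → 720

Answer: 720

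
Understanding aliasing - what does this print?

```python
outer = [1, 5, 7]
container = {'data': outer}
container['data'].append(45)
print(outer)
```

Key concept: dict holds reference to list.
Step by step:
`outer = [1, 5, 7]` → outer = [1, 5, 7]
`container = {'data': outer}` → container = {'data': [1, 5, 7]}
`container['data'].append(45)` → outer = [1, 5, 7, 45]; container = {'data': [1, 5, 7, 45]}
`print(outer)` → prints [1, 5, 7, 45]

Answer: [1, 5, 7, 45]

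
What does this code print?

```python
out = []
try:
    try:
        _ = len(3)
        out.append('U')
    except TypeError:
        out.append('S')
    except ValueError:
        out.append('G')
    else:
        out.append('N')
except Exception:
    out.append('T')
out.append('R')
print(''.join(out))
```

Execution trace: 'S' (inner except TypeError) → 'R' (after the try/except). Output: SR

Answer: SR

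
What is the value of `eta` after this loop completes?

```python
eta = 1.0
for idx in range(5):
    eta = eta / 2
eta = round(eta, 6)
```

Halving LR 5 times: 1 / 2^5
`eta` takes the values: 1.0 → 0.5 → 0.25 → 0.125 → 0.0625 → 0.03125

Answer: 0.03125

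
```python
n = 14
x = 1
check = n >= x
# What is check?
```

Trace:
`n = 14` → n = 14
`x = 1` → x = 1
`check = n >= x` → check = True
So check = True

Answer: True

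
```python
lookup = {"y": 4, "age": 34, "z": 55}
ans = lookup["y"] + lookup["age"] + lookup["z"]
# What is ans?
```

Trace:
`lookup = {"y": 4, "age": 34, "z": 55}` → lookup = {'y': 4, 'age': 34, 'z': 55}
`ans = lookup["y"] + lookup["age"] + lookup["z"]` → ans = 93
So ans = 93

Answer: 93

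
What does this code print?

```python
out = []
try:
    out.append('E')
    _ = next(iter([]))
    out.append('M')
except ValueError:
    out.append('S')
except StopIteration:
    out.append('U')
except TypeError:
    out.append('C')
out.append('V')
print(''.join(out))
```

Execution trace: 'E' (try body) → 'U' (except StopIteration) → 'V' (after the try/except). Output: EUV

Answer: EUV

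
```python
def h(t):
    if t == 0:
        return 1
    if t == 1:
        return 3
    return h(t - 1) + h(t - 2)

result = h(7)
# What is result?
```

Build up from base cases: h(0)=1, h(1)=3, h(2)=4, h(3)=7, h(4)=11, h(5)=18, h(6)=29, ..., h(7)=47

Answer: 47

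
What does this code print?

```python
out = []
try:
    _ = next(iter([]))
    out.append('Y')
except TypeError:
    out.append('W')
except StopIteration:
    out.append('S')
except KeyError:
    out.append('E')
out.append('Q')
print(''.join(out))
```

Execution trace: 'S' (except StopIteration) → 'Q' (after the try/except). Output: SQ

Answer: SQ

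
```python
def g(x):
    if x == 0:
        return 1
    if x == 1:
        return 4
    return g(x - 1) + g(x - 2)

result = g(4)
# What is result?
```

Build up from base cases: g(0)=1, g(1)=4, g(2)=5, g(3)=9, g(4)=14

Answer: 14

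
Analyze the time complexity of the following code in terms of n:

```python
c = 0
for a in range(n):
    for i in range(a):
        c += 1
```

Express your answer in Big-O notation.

Each loop level contributes: n × n. Multiplying the contributions gives O(n^2).

Answer: O(n^2)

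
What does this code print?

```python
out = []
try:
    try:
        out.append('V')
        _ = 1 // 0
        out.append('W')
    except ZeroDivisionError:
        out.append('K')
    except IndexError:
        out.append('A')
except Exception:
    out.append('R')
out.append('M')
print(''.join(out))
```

Execution trace: 'V' (inner try body) → 'K' (inner except ZeroDivisionError) → 'M' (after the try/except). Output: VKM

Answer: VKM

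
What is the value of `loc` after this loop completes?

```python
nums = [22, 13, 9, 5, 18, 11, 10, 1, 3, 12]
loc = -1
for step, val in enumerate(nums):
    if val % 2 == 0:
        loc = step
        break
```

First even number index in [22, 13, 9, 5, 18, 11, 10, 1, 3, 12]
`loc` takes the values: -1 → 0

Answer: 0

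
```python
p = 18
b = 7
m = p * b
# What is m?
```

Trace:
`p = 18` → p = 18
`b = 7` → b = 7
`m = p * b` → m = 126
So m = 126

Answer: 126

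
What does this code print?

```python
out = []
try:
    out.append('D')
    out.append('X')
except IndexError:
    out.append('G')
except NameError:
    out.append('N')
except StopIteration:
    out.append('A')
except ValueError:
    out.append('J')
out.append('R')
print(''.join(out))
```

Execution trace: 'D' (try body) → 'X' (try body, no exception) → 'R' (after the try/except). Output: DXR

Answer: DXR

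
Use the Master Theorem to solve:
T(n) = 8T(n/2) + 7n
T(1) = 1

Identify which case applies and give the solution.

a=8, b=2, f(n)=7n. log_2(8) = 3. Since c=1 < 3, Case 1 applies: T(n) = Θ(n^log_b(a)) = O(n^3).

Answer: O(n^3) - Case 1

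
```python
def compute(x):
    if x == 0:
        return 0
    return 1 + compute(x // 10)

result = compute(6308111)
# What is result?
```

Count of digits of 6308111: 7

Answer: 7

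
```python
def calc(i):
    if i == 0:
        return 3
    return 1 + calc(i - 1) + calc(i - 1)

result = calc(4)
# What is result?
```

calc(i) = 1 + 2·calc(i-1), calc(0)=3. Closed form: (3+1)·2^4 - 1 = 63.

Answer: 63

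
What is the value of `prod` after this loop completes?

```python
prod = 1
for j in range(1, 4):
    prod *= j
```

3! = 6
`prod` takes the values: 1 → 2 → 6

Answer: 6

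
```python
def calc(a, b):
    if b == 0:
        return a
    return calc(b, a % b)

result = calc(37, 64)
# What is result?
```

calc(37, 64) -> calc(64, 37) -> calc(37, 27) -> calc(27, 10) -> calc(10, 7) -> calc(7, 3) -> calc(3, 1) -> calc(1, 0) -> 1

Answer: 1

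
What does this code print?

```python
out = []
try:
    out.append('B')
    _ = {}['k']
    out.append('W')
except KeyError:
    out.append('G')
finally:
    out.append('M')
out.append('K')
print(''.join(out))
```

Execution trace: 'B' (try body) → 'G' (except KeyError) → 'M' (finally) → 'K' (after the try/except). Output: BGMK

Answer: BGMK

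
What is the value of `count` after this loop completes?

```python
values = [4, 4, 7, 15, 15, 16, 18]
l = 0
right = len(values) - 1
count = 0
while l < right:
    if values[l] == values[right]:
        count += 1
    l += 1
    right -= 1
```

Count matching pairs from ends
`count` takes the values: 0

Answer: 0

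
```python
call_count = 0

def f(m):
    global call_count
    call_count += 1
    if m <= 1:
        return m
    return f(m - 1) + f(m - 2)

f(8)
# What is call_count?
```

Calls(m) = 1 + Calls(m-1) + Calls(m-2); Calls(0)=Calls(1)=1. For m=8 this gives 67.

Answer: 67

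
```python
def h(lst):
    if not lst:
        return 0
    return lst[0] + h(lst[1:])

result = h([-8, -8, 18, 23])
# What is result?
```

(-8) + (-8) + 18 + 23 + 0 = 25

Answer: 25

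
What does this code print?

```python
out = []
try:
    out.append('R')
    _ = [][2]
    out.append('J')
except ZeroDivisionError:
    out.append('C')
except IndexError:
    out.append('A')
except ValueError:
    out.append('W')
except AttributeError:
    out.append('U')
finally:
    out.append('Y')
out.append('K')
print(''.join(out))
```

Execution trace: 'R' (try body) → 'A' (except IndexError) → 'Y' (finally) → 'K' (after the try/except). Output: RAYK

Answer: RAYK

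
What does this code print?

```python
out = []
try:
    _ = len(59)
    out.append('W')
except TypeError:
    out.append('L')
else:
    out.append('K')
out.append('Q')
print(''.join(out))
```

Execution trace: 'L' (except TypeError) → 'Q' (after the try/except). Output: LQ

Answer: LQ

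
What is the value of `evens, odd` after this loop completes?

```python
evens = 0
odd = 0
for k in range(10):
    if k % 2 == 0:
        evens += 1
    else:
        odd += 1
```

Count evens and odds in range(10)
`evens, odd` takes the values: (0, 0) → (1, 0) → (1, 1) → (2, 1) → (2, 2) → (3, 2) → (3, 3) → (4, 3) → (4, 4) → (5, 4) → (5, 5)

Answer: 5, 5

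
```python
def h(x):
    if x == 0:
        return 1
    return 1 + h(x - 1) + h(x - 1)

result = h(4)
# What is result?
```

h(x) = 1 + 2·h(x-1), h(0)=1. Closed form: (1+1)·2^4 - 1 = 31.

Answer: 31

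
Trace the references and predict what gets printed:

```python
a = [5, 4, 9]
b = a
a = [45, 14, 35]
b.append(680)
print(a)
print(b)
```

Key concept: rebinding vs mutation: a is rebound to a new list, b still points at the original.
Step by step:
`a = [5, 4, 9]` → a = [5, 4, 9]
`b = a` → b = [5, 4, 9] (same object as a)
`a = [45, 14, 35]` → a = [45, 14, 35]
`b.append(680)` → b = [5, 4, 9, 680]
`print(a)` → prints [45, 14, 35]
`print(b)` → prints [5, 4, 9, 680]

Answer:
[45, 14, 35]
[5, 4, 9, 680]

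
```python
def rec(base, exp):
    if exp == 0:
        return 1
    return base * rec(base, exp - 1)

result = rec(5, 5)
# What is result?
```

rec(5, 5) = 5 * 5 * 5 * 5 * 5 = 3125

Answer: 3125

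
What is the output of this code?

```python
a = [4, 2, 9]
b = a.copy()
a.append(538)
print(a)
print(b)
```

Key concept: list.copy() creates independent copy.
Step by step:
`a = [4, 2, 9]` → a = [4, 2, 9]
`b = a.copy()` → b = [4, 2, 9]
`a.append(538)` → a = [4, 2, 9, 538]
`print(a)` → prints [4, 2, 9, 538]
`print(b)` → prints [4, 2, 9]

Answer:
[4, 2, 9, 538]
[4, 2, 9]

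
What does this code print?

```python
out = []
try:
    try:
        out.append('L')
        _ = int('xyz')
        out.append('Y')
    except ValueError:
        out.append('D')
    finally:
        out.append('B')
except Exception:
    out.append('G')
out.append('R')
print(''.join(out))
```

Execution trace: 'L' (inner try body) → 'D' (inner except ValueError) → 'B' (inner finally) → 'R' (after the try/except). Output: LDBR

Answer: LDBR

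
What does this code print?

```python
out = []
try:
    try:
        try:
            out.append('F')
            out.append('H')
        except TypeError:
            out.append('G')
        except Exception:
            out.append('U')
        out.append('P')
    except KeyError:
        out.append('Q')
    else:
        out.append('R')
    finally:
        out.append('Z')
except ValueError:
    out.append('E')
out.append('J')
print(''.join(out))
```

Execution trace: 'F' (inner try body) → 'H' (inner try body, no exception) → 'P' (try body, no exception) → 'R' (else) → 'Z' (finally) → 'J' (after the try/except). Output: FHPRZJ

Answer: FHPRZJ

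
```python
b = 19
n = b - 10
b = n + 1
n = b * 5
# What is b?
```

Trace:
`b = 19` → b = 19
`n = b - 10` → n = 9
`b = n + 1` → b = 10
`n = b * 5` → n = 50
So b = 10

Answer: 10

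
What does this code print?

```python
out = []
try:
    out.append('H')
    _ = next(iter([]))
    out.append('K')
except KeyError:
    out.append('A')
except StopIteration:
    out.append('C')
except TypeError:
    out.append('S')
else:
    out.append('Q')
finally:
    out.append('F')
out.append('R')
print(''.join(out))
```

Execution trace: 'H' (try body) → 'C' (except StopIteration) → 'F' (finally) → 'R' (after the try/except). Output: HCFR

Answer: HCFR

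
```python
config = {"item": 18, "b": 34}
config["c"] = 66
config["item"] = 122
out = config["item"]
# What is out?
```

Trace:
`config = {"item": 18, "b": 34}` → config = {'item': 18, 'b': 34}
`config["c"] = 66` → config = {'item': 18, 'b': 34, 'c': 66}
`config["item"] = 122` → config = {'item': 122, 'b': 34, 'c': 66}
`out = config["item"]` → out = 122
So out = 122

Answer: 122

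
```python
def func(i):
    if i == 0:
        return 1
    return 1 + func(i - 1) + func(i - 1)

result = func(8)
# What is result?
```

func(i) = 1 + 2·func(i-1), func(0)=1. Closed form: (1+1)·2^8 - 1 = 511.

Answer: 511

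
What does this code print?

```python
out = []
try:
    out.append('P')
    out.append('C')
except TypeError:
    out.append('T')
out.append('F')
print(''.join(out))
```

Execution trace: 'P' (try body) → 'C' (try body, no exception) → 'F' (after the try/except). Output: PCF

Answer: PCF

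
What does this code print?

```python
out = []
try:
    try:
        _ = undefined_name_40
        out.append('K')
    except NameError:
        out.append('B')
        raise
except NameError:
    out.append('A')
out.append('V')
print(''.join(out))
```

Execution trace: 'B' (except NameError) → 'A' (outer except NameError) → 'V' (after the try/except). Output: BAV

Answer: BAV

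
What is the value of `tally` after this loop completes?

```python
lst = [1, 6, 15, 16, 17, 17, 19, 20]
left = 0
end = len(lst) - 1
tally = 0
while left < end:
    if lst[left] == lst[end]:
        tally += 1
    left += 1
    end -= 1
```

Count matching pairs from ends
`tally` takes the values: 0

Answer: 0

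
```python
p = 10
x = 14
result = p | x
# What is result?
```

Trace:
`p = 10` → p = 10
`x = 14` → x = 14
`result = p | x` → result = 14
So result = 14

Answer: 14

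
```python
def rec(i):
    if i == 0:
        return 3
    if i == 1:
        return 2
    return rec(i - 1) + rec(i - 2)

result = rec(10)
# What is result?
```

Build up from base cases: rec(0)=3, rec(1)=2, rec(2)=5, rec(3)=7, rec(4)=12, rec(5)=19, rec(6)=31, ..., rec(10)=212

Answer: 212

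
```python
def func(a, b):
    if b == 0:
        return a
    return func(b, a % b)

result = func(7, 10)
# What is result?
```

func(7, 10) -> func(10, 7) -> func(7, 3) -> func(3, 1) -> func(1, 0) -> 1

Answer: 1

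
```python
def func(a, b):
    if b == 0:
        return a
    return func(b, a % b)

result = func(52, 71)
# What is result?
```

func(52, 71) -> func(71, 52) -> func(52, 19) -> func(19, 14) -> func(14, 5) -> func(5, 4) -> func(4, 1) -> func(1, 0) -> 1

Answer: 1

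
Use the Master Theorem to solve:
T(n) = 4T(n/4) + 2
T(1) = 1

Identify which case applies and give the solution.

a=4, b=4, f(n)=2. log_4(4) = 1. Since c=0 < 1, Case 1 applies: T(n) = Θ(n^log_b(a)) = O(n).

Answer: O(n) - Case 1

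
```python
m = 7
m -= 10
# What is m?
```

Trace:
`m = 7` → m = 7
`m -= 10` → m = -3
So m = -3

Answer: -3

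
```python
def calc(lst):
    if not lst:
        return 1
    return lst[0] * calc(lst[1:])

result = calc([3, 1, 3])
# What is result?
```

Product over [3, 1, 3] = 3 * 1 * 3 = 9

Answer: 9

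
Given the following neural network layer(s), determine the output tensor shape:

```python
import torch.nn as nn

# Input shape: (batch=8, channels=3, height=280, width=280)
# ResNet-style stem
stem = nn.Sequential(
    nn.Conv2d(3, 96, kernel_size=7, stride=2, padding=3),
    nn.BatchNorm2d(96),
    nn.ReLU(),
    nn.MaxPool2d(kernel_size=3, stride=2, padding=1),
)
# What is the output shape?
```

Input: (8, 3, 280, 280) -> after Conv2d 7x7 stride=2: (8, 96, 140, 140) -> Output: (8, 96, 70, 70)

Answer: (8, 96, 70, 70)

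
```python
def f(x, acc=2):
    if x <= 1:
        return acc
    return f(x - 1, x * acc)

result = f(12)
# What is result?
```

Accumulator trace (n, acc): (12, 2) -> (11, 24) -> (10, 264) -> (9, 2640) -> (8, 23760) -> (7, 190080) -> (6, 1330560) -> (5, 7983360) -> (4, 39916800) -> (3, 159667200) -> (2, 479001600) -> (1, 958003200) -> return 958003200

Answer: 958003200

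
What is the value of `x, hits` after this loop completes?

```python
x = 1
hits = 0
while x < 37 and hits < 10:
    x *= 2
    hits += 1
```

Double until >= 37 or 10 iterations
`x, hits` takes the values: (1, 0) → (2, 0) → (2, 1) → (4, 1) → (4, 2) → (8, 2) → (8, 3) → (16, 3) → (16, 4) → (32, 4) → (32, 5) → (64, 5) → (64, 6)

Answer: 64, 6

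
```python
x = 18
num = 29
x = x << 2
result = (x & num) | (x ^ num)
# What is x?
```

Trace:
`x = 18` → x = 18
`num = 29` → num = 29
`x = x << 2` → x = 72
`result = (x & num) | (x ^ num)` → result = 93
So x = 72

Answer: 72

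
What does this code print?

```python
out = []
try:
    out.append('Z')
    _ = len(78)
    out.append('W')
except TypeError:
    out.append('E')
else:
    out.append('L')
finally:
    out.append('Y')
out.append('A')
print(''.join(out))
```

Execution trace: 'Z' (try body) → 'E' (except TypeError) → 'Y' (finally) → 'A' (after the try/except). Output: ZEYA

Answer: ZEYA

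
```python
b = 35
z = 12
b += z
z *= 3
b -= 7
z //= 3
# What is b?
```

Trace:
`b = 35` → b = 35
`z = 12` → z = 12
`b += z` → b = 47
`z *= 3` → z = 36
`b -= 7` → b = 40
`z //= 3` → z = 12
So b = 40

Answer: 40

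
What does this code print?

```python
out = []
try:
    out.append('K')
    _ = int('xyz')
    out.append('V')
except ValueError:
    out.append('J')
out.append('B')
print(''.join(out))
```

Execution trace: 'K' (try body) → 'J' (except ValueError) → 'B' (after the try/except). Output: KJB

Answer: KJB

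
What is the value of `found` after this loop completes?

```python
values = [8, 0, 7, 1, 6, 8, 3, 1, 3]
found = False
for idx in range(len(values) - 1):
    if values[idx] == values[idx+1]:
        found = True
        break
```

Check consecutive duplicates in [8, 0, 7, 1, 6, 8, 3, 1, 3]
`found` takes the values: False

Answer: False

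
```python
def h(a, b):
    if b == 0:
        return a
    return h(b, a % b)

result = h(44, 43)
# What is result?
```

h(44, 43) -> h(43, 1) -> h(1, 0) -> 1

Answer: 1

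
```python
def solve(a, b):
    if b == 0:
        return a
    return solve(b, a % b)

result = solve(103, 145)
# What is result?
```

solve(103, 145) -> solve(145, 103) -> solve(103, 42) -> solve(42, 19) -> solve(19, 4) -> solve(4, 3) -> solve(3, 1) -> solve(1, 0) -> 1

Answer: 1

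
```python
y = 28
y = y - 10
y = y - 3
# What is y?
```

Trace:
`y = 28` → y = 28
`y = y - 10` → y = 18
`y = y - 3` → y = 15
So y = 15

Answer: 15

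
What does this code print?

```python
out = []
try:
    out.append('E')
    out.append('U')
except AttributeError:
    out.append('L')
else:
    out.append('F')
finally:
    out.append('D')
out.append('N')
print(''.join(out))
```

Execution trace: 'E' (try body) → 'U' (try body, no exception) → 'F' (else) → 'D' (finally) → 'N' (after the try/except). Output: EUFDN

Answer: EUFDN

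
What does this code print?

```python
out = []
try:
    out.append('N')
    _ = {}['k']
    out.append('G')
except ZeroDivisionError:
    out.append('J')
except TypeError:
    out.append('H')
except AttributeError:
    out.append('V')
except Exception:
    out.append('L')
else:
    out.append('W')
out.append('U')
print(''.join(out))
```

Execution trace: 'N' (try body) → 'L' (except Exception) → 'U' (after the try/except). Output: NLU

Answer: NLU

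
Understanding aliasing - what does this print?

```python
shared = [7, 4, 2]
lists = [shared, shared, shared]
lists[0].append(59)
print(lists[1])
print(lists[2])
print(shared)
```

Key concept: list of same reference.
Step by step:
`shared = [7, 4, 2]` → shared = [7, 4, 2]
`lists = [shared, shared, shared]` → lists = [[7, 4, 2], [7, 4, 2], [7, 4, 2]]
`lists[0].append(59)` → shared = [7, 4, 2, 59]; lists = [[7, 4, 2, 59], [7, 4, 2, 59], [7, 4, 2, 59]]
`print(lists[1])` → prints [7, 4, 2, 59]
`print(lists[2])` → prints [7, 4, 2, 59]
`print(shared)` → prints [7, 4, 2, 59]

Answer:
[7, 4, 2, 59]
[7, 4, 2, 59]
[7, 4, 2, 59]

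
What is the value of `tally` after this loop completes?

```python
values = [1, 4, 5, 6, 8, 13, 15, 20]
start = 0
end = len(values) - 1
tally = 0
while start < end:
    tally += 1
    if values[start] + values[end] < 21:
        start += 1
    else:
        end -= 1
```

Steps to find pair summing to 21
`tally` takes the values: 0 → 1 → 2 → 3 → 4 → 5 → 6 → 7

Answer: 7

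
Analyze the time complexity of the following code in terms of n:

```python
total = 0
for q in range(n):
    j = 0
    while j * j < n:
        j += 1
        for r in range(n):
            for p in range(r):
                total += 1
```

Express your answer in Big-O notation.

Each loop level contributes: n × √n × n × n. Multiplying the contributions gives O(n^3√n).

Answer: O(n^3√n)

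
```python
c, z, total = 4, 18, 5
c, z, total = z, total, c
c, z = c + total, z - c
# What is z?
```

Trace:
`c, z, total = 4, 18, 5` → c = 4; z = 18; total = 5
`c, z, total = z, total, c` → c = 18; z = 5; total = 4
`c, z = c + total, z - c` → c = 22; z = -13
So z = -13

Answer: -13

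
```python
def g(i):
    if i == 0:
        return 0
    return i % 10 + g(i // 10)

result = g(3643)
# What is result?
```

Sum of digits of 3643: 3 + 4 + 6 + 3 = 16

Answer: 16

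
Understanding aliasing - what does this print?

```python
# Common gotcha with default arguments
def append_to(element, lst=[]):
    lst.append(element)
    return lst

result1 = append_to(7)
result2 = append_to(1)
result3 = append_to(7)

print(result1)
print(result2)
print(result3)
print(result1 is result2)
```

Key concept: mutable default argument gotcha.
Step by step:
`result1 = append_to(7)` → result1 = [7]
`result2 = append_to(1)` → result1 = [7, 1] (same object as result2); result2 = [7, 1] (same object as result1)
`result3 = append_to(7)` → result1 = [7, 1, 7] (same object as result2, result3); result2 = [7, 1, 7] (same object as result1, result3); result3 = [7, 1, 7] (same object as result1, result2)
`print(result1)` → prints [7, 1, 7]
`print(result2)` → prints [7, 1, 7]
`print(result3)` → prints [7, 1, 7]
`print(result1 is result2)` → prints True

Answer:
[7, 1, 7]
[7, 1, 7]
[7, 1, 7]
True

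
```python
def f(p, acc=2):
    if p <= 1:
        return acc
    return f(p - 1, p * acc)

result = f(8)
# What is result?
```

Accumulator trace (n, acc): (8, 2) -> (7, 16) -> (6, 112) -> (5, 672) -> (4, 3360) -> (3, 13440) -> (2, 40320) -> (1, 80640) -> return 80640

Answer: 80640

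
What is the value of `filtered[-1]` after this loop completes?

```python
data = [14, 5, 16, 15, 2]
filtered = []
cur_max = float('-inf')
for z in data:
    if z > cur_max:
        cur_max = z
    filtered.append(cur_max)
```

Running max ends at 16
`filtered` takes the values: [] → [14] → [14, 14] → [14, 14, 16] → [14, 14, 16, 16] → [14, 14, 16, 16, 16]
So `filtered[-1]` = 16

Answer: 16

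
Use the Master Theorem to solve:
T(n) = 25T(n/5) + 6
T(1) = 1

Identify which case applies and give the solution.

a=25, b=5, f(n)=6. log_5(25) = 2. Since c=0 < 2, Case 1 applies: T(n) = Θ(n^log_b(a)) = O(n^2).

Answer: O(n^2) - Case 1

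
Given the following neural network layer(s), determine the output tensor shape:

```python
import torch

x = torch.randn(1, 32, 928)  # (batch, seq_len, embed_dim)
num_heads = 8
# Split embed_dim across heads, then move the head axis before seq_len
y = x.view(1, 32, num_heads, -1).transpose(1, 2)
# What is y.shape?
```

Input: (1, 32, 928) -> head_dim = 928 // 8 = 116; after view: (1, 32, 8, 116) -> after transpose(1, 2): (1, 8, 32, 116) -> Output: (1, 8, 32, 116)

Answer: (1, 8, 32, 116)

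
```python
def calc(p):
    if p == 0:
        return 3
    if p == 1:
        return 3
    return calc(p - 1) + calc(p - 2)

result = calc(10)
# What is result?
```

Build up from base cases: calc(0)=3, calc(1)=3, calc(2)=6, calc(3)=9, calc(4)=15, calc(5)=24, calc(6)=39, ..., calc(10)=267

Answer: 267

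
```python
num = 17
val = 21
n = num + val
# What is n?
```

Trace:
`num = 17` → num = 17
`val = 21` → val = 21
`n = num + val` → n = 38
So n = 38

Answer: 38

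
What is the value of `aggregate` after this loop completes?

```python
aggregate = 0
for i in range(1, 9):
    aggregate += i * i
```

Sum of squares 1² to 8² = 204
`aggregate` takes the values: 0 → 1 → 5 → 14 → 30 → 55 → 91 → 140 → 204

Answer: 204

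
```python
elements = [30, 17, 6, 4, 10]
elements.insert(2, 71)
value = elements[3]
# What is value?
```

Trace:
`elements = [30, 17, 6, 4, 10]` → elements = [30, 17, 6, 4, 10]
`elements.insert(2, 71)` → elements = [30, 17, 71, 6, 4, 10]
`value = elements[3]` → value = 6
So value = 6

Answer: 6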